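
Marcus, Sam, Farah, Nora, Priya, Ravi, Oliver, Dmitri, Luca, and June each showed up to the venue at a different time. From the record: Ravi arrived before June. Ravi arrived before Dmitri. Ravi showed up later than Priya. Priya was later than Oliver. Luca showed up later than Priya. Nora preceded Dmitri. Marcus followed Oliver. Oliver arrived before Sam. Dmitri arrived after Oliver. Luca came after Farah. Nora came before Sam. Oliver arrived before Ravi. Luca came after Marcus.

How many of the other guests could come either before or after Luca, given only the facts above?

Forced before Luca: Farah, Marcus, Oliver, and Priya.
That leaves Dmitri, June, Nora, Ravi, and Sam with no forced order relative to Luca — 5.

5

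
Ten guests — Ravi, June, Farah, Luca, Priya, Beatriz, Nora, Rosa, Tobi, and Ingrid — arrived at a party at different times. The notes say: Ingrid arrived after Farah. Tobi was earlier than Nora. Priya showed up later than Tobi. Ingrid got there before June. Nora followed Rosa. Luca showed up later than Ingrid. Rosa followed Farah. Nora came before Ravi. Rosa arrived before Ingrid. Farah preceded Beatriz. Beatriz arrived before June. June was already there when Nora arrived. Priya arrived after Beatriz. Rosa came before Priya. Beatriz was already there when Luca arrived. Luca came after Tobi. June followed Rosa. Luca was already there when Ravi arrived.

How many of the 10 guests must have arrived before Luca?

Directly stated before Luca: Beatriz, Ingrid, and Tobi.
Farah reaches Luca via Farah → Beatriz → Luca.
Rosa reaches Luca via Rosa → Ingrid → Luca.
That's Beatriz, Farah, Ingrid, Rosa, and Tobi — 5 in all.

5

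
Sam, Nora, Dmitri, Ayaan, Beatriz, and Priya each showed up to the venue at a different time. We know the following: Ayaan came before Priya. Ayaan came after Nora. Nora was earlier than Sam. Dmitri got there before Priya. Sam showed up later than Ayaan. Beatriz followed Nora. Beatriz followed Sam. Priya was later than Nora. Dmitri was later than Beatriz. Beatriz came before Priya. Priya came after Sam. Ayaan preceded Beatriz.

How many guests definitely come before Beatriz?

3

Directly stated before Beatriz: Ayaan, Nora, and Sam.
That's Ayaan, Nora, and Sam — 3 in all.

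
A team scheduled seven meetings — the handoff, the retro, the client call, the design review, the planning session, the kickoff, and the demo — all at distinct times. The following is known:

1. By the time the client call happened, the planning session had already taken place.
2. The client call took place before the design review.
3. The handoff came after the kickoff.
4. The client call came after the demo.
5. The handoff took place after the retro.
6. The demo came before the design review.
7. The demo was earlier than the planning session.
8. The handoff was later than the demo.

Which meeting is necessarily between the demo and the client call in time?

the planning session

Tracing the constraints gives the demo → the planning session → the client call, so the planning session sits after the demo and before the client call.
No other meeting is forced both after the demo and before the client call.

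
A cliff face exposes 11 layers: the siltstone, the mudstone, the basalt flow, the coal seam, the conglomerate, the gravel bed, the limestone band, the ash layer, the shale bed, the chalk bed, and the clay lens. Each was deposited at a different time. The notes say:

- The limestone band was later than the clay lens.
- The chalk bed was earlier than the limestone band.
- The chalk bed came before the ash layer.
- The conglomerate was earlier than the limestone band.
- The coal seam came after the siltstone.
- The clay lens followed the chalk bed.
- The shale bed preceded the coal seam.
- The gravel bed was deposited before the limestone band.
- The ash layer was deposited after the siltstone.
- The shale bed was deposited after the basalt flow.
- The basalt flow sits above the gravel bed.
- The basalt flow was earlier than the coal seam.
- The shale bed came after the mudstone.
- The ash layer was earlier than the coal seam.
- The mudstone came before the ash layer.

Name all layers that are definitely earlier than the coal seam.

Directly stated before the coal seam: the ash layer, the basalt flow, the shale bed, and the siltstone.
The chalk bed reaches the coal seam via the chalk bed → the ash layer → the coal seam.
The gravel bed reaches the coal seam via the gravel bed → the basalt flow → the coal seam.
The mudstone reaches the coal seam via the mudstone → the shale bed → the coal seam.

the ash layer, the basalt flow, the chalk bed, the gravel bed, the mudstone, the shale bed, the siltstone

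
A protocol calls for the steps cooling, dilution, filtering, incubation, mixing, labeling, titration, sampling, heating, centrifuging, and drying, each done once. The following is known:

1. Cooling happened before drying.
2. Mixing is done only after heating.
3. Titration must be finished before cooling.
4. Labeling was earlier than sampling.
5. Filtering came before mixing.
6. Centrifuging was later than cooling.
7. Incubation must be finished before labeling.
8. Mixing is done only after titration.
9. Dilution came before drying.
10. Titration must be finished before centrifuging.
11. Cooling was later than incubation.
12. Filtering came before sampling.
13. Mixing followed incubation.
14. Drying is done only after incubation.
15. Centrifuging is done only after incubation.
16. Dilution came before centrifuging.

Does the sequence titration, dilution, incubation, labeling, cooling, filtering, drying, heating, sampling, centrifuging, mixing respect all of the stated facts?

yes

Check each stated constraint against the proposed order — e.g. titration is ahead of centrifuging; titration is ahead of mixing. Every pair is in the required order; nothing is violated.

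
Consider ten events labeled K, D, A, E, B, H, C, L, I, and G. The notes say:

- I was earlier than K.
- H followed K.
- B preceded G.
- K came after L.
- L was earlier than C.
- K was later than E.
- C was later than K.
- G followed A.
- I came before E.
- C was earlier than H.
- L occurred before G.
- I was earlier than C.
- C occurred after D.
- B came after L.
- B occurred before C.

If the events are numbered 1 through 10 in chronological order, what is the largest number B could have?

B must come before C, G, and H — 3 events forced after it.
Everything else can be placed before B in some valid order, so B can sit as late as position 10 − 3 = 7.

7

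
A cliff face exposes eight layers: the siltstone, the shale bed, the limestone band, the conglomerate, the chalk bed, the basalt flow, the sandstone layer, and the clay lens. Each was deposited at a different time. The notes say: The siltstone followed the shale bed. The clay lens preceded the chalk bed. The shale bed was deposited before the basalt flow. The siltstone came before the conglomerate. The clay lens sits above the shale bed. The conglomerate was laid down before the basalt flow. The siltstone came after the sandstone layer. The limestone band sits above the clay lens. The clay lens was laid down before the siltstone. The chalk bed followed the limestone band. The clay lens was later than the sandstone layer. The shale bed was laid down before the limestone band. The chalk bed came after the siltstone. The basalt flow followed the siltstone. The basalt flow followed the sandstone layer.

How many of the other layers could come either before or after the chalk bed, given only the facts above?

Forced before the chalk bed: the clay lens, the limestone band, the sandstone layer, the shale bed, and the siltstone.
That leaves the basalt flow and the conglomerate with no forced order relative to the chalk bed — 2.

2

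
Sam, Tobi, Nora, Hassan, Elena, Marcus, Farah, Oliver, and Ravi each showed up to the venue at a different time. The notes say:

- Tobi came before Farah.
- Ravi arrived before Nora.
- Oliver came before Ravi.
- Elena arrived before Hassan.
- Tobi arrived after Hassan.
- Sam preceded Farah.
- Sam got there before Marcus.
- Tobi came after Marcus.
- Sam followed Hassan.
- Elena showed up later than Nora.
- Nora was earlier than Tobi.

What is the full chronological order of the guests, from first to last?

The constraints fix every adjacent pair, so only one ordering works:
Oliver → Ravi → Nora → Elena → Hassan → Sam → Marcus → Tobi → Farah.

Oliver, Ravi, Nora, Elena, Hassan, Sam, Marcus, Tobi, Farah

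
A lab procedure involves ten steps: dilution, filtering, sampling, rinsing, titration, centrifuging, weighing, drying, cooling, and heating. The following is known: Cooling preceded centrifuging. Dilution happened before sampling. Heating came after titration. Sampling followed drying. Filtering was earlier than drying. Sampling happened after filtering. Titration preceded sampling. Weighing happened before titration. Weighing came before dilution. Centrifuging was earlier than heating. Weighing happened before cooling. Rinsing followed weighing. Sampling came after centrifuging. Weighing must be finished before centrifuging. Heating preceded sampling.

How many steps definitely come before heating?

Directly stated before heating: centrifuging and titration.
Cooling reaches heating via cooling → centrifuging → heating.
Weighing reaches heating via weighing → centrifuging → heating.
No chain forces rinsing (or any of the others) ahead of heating.
That's centrifuging, cooling, titration, and weighing — 4 in all.

4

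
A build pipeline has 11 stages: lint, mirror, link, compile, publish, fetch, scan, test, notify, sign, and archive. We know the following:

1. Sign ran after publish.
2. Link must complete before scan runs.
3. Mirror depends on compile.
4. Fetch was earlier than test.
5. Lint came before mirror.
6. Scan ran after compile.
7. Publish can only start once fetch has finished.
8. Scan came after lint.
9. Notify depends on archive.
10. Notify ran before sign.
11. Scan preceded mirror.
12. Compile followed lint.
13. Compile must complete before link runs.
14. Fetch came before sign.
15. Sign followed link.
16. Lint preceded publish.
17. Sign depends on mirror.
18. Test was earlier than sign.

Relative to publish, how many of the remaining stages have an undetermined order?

7

Forced before publish: fetch and lint; forced after publish: sign.
That leaves archive, compile, link, mirror, notify, scan, and test with no forced order relative to publish — 7.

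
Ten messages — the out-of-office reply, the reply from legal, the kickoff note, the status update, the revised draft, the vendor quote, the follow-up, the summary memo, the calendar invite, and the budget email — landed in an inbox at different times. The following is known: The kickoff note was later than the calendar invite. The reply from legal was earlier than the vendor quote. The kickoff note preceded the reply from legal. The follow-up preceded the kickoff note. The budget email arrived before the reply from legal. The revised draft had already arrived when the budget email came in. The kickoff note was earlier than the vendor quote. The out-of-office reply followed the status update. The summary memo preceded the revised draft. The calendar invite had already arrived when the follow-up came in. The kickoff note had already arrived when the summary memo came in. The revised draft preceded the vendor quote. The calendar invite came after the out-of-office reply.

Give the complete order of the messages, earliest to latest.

the status update, the out-of-office reply, the calendar invite, the follow-up, the kickoff note, the summary memo, the revised draft, the budget email, the reply from legal, the vendor quote

The constraints fix every adjacent pair, so only one ordering works:
the status update → the out-of-office reply → the calendar invite → the follow-up → the kickoff note → the summary memo → the revised draft → the budget email → the reply from legal → the vendor quote.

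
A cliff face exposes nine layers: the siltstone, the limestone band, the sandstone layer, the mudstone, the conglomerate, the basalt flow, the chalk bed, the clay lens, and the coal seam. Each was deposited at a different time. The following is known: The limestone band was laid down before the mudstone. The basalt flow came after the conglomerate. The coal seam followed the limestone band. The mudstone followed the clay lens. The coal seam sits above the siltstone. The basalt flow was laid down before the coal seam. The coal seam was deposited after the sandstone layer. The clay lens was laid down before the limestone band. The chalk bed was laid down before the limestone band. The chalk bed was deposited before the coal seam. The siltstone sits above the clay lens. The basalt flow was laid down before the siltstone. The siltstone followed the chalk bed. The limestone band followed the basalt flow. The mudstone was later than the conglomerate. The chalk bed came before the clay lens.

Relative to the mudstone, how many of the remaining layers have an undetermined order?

3

Forced before the mudstone: the basalt flow, the chalk bed, the clay lens, the conglomerate, and the limestone band.
That leaves the coal seam, the sandstone layer, and the siltstone with no forced order relative to the mudstone — 3.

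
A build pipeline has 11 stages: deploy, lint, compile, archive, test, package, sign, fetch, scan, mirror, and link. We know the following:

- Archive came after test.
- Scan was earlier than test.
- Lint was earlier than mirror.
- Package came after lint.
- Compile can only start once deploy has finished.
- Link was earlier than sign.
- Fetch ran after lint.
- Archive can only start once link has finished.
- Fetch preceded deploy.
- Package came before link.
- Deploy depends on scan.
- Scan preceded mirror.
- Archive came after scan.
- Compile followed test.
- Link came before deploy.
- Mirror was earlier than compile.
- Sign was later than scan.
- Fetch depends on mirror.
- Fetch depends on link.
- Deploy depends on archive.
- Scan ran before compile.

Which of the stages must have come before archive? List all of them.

Directly stated before archive: link, scan, and test.
Lint reaches archive via lint → package → link → archive.
Package reaches archive via package → link → archive.
No chain forces deploy (or any of the others) ahead of archive.

link, lint, package, scan, test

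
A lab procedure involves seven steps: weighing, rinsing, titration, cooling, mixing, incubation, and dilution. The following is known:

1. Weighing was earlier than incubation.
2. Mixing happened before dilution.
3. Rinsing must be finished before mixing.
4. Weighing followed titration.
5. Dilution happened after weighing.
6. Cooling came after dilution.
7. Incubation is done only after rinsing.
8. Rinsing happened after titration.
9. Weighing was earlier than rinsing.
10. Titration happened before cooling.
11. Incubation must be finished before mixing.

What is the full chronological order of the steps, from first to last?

The constraints fix every adjacent pair, so only one ordering works:
titration → weighing → rinsing → incubation → mixing → dilution → cooling.

titration, weighing, rinsing, incubation, mixing, dilution, cooling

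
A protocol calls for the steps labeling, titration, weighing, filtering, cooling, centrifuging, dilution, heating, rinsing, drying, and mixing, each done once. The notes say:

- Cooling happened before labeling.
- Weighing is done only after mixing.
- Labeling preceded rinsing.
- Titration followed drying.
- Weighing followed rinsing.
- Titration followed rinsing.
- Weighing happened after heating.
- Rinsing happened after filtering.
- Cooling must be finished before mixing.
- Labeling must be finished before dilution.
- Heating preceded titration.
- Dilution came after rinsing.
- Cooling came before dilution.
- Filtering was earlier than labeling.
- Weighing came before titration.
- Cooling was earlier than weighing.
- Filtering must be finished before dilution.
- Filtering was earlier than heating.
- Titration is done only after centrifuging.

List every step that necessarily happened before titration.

Directly stated before titration: centrifuging, drying, heating, rinsing, and weighing.
Cooling reaches titration via cooling → weighing → titration.
Filtering reaches titration via filtering → rinsing → titration.
Labeling reaches titration via labeling → rinsing → titration.
Likewise mixing reaches titration by chaining the stated constraints.
No chain forces dilution ahead of titration.

centrifuging, cooling, drying, filtering, heating, labeling, mixing, rinsing, weighing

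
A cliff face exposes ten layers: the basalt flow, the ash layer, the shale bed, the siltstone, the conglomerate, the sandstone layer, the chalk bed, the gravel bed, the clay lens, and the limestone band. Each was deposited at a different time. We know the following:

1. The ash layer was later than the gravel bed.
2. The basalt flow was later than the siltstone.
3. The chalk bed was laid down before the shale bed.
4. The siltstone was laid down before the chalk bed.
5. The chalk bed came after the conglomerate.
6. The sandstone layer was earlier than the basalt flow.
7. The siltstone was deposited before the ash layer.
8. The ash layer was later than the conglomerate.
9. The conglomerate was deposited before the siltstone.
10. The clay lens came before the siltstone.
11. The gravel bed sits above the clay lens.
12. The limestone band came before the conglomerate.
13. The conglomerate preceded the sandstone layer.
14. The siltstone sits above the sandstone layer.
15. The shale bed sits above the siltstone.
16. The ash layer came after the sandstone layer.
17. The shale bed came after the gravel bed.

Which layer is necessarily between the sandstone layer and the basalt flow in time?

Tracing the constraints gives the sandstone layer → the siltstone → the basalt flow, so the siltstone sits after the sandstone layer and before the basalt flow.
No other layer is forced both after the sandstone layer and before the basalt flow.

the siltstone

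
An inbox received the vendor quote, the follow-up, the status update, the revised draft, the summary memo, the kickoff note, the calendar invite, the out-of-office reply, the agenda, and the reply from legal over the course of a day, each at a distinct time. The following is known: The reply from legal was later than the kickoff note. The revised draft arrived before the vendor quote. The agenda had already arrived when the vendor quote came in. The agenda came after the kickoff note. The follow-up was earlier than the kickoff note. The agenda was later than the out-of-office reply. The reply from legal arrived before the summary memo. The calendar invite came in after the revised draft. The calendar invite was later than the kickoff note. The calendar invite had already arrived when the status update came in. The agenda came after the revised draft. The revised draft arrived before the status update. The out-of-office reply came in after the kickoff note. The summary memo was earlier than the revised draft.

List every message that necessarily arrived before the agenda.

the follow-up, the kickoff note, the out-of-office reply, the reply from legal, the revised draft, the summary memo

Directly stated before the agenda: the kickoff note, the out-of-office reply, and the revised draft.
The follow-up reaches the agenda via the follow-up → the kickoff note → the agenda.
The reply from legal reaches the agenda via the reply from legal → the summary memo → the revised draft → the agenda.
The summary memo reaches the agenda via the summary memo → the revised draft → the agenda.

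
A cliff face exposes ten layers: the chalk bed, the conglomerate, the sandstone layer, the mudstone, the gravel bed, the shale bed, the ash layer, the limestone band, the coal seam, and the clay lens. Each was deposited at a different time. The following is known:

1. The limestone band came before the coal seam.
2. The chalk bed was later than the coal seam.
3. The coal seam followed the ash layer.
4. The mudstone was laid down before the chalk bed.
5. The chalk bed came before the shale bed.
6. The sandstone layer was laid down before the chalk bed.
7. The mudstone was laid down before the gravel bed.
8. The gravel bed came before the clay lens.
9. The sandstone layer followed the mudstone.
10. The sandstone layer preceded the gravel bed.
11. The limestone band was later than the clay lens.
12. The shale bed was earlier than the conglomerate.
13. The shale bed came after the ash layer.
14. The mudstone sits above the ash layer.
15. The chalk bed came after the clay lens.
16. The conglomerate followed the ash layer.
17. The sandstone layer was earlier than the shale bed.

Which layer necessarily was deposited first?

the ash layer

The ash layer has a chain of constraints placing it before every other layer, so the ash layer must be first.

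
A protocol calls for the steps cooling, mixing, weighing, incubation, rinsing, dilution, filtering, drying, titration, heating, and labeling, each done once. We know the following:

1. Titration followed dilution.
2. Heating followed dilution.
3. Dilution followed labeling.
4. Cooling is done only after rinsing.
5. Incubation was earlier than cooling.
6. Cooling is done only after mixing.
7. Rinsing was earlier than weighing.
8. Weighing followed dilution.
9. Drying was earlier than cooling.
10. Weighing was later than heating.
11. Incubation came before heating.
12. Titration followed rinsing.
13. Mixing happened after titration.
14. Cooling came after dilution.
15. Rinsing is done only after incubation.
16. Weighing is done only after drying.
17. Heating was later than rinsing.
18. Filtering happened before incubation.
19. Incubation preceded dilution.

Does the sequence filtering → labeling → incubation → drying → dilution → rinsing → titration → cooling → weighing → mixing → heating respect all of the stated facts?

no

The constraints require mixing before cooling, but in the proposed sequence cooling appears ahead of mixing. That one violation is enough.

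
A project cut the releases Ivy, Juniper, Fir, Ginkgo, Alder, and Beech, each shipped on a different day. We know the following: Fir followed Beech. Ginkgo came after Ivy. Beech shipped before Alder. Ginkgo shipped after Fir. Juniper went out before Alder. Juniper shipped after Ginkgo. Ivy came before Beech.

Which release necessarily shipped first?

Ivy has a chain of constraints placing it before every other release, so Ivy must be first.

Ivy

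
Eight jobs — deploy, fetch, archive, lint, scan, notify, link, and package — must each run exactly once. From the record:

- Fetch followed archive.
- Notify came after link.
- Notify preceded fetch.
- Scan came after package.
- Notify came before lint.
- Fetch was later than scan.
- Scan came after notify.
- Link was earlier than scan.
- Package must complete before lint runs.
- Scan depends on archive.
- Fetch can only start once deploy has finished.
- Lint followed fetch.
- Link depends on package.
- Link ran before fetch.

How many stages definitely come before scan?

Directly stated before scan: archive, link, notify, and package.
No chain forces lint (or any of the others) ahead of scan.
That's archive, link, notify, and package — 4 in all.

4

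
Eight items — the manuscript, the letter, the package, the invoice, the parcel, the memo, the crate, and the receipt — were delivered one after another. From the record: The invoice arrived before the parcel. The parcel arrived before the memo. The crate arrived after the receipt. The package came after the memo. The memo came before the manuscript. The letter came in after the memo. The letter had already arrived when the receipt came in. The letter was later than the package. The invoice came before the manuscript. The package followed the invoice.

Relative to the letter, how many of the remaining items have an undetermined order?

1

Forced before the letter: the invoice, the memo, the package, and the parcel; forced after the letter: the crate and the receipt.
That leaves the manuscript with no forced order relative to the letter — 1.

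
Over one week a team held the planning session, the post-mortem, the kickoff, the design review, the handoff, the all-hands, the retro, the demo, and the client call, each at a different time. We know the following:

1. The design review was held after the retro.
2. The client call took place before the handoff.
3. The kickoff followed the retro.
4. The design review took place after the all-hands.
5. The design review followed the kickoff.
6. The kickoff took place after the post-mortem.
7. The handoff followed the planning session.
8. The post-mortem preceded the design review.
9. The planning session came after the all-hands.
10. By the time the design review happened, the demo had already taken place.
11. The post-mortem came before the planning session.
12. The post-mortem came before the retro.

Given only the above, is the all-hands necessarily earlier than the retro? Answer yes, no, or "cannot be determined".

cannot be determined

No chain of stated constraints runs from the all-hands to the retro, and none runs from the retro to the all-hands either.
So the relative order of the all-hands and the retro is not fixed by the given facts.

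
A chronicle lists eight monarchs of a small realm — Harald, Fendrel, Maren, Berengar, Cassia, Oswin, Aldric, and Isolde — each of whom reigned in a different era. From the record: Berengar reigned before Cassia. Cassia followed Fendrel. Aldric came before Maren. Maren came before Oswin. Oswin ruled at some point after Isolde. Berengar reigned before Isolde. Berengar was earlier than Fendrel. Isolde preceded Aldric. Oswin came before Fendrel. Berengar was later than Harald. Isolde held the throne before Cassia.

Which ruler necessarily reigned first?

Harald

Harald has a chain of constraints placing them before every other ruler, so Harald must be first.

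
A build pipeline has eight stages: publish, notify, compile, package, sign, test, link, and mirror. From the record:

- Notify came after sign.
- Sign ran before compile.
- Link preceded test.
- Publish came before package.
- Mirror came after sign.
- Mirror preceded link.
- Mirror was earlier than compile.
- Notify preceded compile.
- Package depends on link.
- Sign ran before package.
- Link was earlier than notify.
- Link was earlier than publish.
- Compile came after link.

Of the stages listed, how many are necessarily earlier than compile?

4

Directly stated before compile: link, mirror, notify, and sign.
No chain forces package (or any of the others) ahead of compile.
That's link, mirror, notify, and sign — 4 in all.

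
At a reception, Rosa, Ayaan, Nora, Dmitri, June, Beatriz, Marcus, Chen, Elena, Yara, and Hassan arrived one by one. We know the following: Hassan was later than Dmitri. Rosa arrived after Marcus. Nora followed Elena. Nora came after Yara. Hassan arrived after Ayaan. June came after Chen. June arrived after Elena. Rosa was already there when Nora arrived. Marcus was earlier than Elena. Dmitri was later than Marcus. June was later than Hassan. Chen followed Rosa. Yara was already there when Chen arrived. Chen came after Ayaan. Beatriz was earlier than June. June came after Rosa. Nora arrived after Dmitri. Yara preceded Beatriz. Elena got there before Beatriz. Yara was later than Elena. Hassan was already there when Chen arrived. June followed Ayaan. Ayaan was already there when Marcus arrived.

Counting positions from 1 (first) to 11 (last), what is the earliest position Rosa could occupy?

Ayaan and Marcus must both come before Rosa — 2 forced predecessors.
Nothing else is forced ahead of Rosa, so their earliest slot is position 2 + 1 = 3.

3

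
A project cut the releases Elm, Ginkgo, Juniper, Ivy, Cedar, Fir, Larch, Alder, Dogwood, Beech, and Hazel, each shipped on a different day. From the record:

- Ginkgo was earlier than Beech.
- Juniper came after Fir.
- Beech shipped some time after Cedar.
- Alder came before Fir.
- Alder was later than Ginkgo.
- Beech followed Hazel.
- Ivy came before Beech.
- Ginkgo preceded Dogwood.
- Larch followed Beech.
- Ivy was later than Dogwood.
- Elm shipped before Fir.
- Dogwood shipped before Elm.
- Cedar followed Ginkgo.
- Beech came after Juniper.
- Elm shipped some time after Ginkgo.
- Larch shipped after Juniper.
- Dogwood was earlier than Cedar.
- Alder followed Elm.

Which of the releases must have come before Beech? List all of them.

Directly stated before Beech: Cedar, Ginkgo, Hazel, Ivy, and Juniper.
Alder reaches Beech via Alder → Fir → Juniper → Beech.
Dogwood reaches Beech via Dogwood → Cedar → Beech.
Elm reaches Beech via Elm → Fir → Juniper → Beech.
Likewise Fir reaches Beech by chaining the stated constraints.

Alder, Cedar, Dogwood, Elm, Fir, Ginkgo, Hazel, Ivy, Juniper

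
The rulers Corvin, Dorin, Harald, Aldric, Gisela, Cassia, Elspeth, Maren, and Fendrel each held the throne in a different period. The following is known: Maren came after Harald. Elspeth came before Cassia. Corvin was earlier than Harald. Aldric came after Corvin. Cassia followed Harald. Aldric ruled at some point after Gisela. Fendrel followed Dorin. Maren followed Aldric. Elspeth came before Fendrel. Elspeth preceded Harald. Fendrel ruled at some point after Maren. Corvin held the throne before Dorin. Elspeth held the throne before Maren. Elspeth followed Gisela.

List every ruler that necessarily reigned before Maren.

Directly stated before Maren: Aldric, Elspeth, and Harald.
Corvin reaches Maren via Corvin → Harald → Maren.
Gisela reaches Maren via Gisela → Elspeth → Maren.
No chain forces Fendrel (or any of the others) ahead of Maren.

Aldric, Corvin, Elspeth, Gisela, Harald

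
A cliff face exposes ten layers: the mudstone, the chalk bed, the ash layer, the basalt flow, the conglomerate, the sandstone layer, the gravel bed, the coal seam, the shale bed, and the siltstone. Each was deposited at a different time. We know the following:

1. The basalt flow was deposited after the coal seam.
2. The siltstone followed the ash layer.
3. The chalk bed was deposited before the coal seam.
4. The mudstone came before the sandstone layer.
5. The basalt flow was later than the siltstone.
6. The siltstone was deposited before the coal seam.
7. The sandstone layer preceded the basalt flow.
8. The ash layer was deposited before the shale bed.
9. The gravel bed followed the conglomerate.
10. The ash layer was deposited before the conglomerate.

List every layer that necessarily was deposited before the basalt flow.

Directly stated before the basalt flow: the coal seam, the sandstone layer, and the siltstone.
The ash layer reaches the basalt flow via the ash layer → the siltstone → the basalt flow.
The chalk bed reaches the basalt flow via the chalk bed → the coal seam → the basalt flow.
The mudstone reaches the basalt flow via the mudstone → the sandstone layer → the basalt flow.

the ash layer, the chalk bed, the coal seam, the mudstone, the sandstone layer, the siltstone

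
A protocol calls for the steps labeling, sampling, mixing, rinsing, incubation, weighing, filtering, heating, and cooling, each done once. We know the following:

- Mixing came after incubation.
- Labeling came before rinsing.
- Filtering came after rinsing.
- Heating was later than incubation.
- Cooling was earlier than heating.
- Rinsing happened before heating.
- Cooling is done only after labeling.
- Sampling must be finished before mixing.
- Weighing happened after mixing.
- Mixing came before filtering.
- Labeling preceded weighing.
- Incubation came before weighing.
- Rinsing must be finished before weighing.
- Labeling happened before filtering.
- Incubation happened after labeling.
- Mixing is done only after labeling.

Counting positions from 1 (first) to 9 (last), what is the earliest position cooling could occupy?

2

Labeling must come before cooling — 1 forced predecessor.
Nothing else is forced ahead of cooling, so its earliest slot is position 1 + 1 = 2.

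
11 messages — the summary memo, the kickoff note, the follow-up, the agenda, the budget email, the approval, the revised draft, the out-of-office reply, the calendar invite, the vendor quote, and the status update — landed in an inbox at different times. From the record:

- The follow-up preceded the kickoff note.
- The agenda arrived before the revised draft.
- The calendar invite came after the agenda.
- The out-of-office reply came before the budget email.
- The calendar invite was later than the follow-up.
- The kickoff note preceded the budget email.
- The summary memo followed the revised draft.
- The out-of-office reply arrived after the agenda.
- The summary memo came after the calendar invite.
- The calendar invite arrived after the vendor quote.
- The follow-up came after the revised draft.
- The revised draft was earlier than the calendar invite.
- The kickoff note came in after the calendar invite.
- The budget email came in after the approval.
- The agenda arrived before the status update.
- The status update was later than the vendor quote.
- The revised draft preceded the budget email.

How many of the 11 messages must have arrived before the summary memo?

Directly stated before the summary memo: the calendar invite and the revised draft.
The agenda reaches the summary memo via the agenda → the calendar invite → the summary memo.
The follow-up reaches the summary memo via the follow-up → the calendar invite → the summary memo.
The vendor quote reaches the summary memo via the vendor quote → the calendar invite → the summary memo.
No chain forces the status update (or any of the others) ahead of the summary memo.
That's the agenda, the calendar invite, the follow-up, the revised draft, and the vendor quote — 5 in all.

5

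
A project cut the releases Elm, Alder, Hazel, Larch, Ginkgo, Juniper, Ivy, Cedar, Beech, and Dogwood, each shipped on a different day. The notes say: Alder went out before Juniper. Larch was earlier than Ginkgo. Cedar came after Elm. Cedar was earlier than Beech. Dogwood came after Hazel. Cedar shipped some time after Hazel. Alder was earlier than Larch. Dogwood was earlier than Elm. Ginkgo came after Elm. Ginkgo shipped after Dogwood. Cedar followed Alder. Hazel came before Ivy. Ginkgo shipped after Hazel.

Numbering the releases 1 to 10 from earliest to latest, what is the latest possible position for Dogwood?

Dogwood must come before Beech, Cedar, Elm, and Ginkgo — 4 releases forced after it.
Everything else can be placed before Dogwood in some valid order, so Dogwood can sit as late as position 10 − 4 = 6.

6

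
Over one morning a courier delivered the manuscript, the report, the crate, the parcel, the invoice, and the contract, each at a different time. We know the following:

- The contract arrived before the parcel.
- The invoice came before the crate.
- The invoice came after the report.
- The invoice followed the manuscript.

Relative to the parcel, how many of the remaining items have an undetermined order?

Forced before the parcel: the contract.
That leaves the crate, the invoice, the manuscript, and the report with no forced order relative to the parcel — 4.

4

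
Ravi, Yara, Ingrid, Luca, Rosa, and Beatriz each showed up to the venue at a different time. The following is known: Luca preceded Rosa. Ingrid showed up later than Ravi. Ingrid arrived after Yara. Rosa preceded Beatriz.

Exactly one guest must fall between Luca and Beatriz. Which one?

Rosa

Tracing the constraints gives Luca → Rosa → Beatriz, so Rosa sits after Luca and before Beatriz.
No other guest is forced both after Luca and before Beatriz.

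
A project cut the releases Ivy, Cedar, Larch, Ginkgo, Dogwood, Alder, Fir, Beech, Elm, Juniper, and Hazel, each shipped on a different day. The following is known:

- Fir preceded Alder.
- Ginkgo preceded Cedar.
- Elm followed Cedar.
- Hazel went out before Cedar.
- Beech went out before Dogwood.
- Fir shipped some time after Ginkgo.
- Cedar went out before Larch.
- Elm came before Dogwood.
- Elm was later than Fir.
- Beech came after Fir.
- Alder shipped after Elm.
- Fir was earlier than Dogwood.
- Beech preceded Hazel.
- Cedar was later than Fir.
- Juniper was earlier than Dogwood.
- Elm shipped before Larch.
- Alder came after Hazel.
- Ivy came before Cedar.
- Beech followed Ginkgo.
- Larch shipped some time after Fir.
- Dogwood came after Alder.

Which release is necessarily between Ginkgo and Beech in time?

Fir

Tracing the constraints gives Ginkgo → Fir → Beech, so Fir sits after Ginkgo and before Beech.
No other release is forced both after Ginkgo and before Beech.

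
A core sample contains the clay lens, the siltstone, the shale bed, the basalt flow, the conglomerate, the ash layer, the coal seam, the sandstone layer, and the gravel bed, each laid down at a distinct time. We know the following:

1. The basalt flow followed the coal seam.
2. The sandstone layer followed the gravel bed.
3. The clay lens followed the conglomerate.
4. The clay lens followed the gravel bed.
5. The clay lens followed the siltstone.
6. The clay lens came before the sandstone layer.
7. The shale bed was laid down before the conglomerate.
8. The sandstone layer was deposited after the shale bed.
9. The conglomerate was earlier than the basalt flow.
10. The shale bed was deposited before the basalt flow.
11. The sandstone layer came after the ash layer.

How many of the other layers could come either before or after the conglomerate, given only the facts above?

4

Forced before the conglomerate: the shale bed; forced after the conglomerate: the basalt flow, the clay lens, and the sandstone layer.
That leaves the ash layer, the coal seam, the gravel bed, and the siltstone with no forced order relative to the conglomerate — 4.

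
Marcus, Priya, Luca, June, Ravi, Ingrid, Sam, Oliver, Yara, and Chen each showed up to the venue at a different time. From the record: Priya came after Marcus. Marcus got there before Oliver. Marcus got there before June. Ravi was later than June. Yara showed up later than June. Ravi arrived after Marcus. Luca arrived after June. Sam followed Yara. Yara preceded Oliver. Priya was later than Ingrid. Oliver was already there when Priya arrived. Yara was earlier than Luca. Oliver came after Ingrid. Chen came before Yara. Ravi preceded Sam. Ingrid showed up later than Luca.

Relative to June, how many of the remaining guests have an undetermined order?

1

Forced before June: Marcus; forced after June: Ingrid, Luca, Oliver, Priya, Ravi, Sam, and Yara.
That leaves Chen with no forced order relative to June — 1.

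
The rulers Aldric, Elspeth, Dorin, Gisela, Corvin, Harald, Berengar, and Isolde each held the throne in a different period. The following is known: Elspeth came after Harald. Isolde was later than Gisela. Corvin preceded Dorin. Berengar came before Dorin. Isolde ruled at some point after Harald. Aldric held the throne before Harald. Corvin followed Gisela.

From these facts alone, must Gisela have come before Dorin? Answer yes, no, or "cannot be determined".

Chain the constraints: Gisela → Corvin → Dorin. Each link is directly stated, so Gisela comes before Dorin.

yes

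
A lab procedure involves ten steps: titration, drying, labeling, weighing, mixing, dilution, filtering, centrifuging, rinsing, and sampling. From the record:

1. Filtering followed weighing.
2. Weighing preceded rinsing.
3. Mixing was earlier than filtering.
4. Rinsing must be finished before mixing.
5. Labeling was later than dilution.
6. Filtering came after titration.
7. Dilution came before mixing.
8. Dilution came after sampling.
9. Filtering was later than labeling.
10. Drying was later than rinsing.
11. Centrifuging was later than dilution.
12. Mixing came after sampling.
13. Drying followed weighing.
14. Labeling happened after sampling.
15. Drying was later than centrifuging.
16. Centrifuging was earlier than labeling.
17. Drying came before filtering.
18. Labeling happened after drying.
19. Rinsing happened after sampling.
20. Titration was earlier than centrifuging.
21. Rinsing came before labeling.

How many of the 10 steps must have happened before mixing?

4

Directly stated before mixing: dilution, rinsing, and sampling.
Weighing reaches mixing via weighing → rinsing → mixing.
No chain forces labeling (or any of the others) ahead of mixing.
That's dilution, rinsing, sampling, and weighing — 4 in all.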